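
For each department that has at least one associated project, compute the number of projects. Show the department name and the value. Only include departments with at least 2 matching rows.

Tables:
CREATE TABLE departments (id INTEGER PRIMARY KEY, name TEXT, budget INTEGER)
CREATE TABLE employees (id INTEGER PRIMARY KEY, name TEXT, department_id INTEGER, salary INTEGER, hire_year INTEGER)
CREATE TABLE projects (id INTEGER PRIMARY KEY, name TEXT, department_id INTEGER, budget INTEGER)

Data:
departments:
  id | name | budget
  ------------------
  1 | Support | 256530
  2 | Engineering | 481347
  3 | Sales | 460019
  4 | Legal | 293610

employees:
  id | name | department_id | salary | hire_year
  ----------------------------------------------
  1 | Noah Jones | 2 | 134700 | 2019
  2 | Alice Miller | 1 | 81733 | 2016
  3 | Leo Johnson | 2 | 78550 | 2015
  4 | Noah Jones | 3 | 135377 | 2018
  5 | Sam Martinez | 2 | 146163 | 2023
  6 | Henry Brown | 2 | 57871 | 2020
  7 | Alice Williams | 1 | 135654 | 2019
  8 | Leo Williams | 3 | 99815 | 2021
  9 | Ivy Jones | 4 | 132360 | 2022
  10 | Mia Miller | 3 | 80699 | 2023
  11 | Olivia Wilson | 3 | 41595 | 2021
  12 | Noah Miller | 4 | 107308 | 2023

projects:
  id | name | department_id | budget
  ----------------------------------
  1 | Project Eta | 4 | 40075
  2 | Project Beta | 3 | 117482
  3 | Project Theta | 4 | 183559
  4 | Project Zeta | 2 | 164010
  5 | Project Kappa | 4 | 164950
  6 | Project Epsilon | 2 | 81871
SELECT p.name, COUNT(*) AS n FROM projects c JOIN departments p ON c.department_id = p.id GROUP BY p.id, p.name HAVING COUNT(*) >= 2

Execution result:
name | n
Engineering | 2
Legal | 3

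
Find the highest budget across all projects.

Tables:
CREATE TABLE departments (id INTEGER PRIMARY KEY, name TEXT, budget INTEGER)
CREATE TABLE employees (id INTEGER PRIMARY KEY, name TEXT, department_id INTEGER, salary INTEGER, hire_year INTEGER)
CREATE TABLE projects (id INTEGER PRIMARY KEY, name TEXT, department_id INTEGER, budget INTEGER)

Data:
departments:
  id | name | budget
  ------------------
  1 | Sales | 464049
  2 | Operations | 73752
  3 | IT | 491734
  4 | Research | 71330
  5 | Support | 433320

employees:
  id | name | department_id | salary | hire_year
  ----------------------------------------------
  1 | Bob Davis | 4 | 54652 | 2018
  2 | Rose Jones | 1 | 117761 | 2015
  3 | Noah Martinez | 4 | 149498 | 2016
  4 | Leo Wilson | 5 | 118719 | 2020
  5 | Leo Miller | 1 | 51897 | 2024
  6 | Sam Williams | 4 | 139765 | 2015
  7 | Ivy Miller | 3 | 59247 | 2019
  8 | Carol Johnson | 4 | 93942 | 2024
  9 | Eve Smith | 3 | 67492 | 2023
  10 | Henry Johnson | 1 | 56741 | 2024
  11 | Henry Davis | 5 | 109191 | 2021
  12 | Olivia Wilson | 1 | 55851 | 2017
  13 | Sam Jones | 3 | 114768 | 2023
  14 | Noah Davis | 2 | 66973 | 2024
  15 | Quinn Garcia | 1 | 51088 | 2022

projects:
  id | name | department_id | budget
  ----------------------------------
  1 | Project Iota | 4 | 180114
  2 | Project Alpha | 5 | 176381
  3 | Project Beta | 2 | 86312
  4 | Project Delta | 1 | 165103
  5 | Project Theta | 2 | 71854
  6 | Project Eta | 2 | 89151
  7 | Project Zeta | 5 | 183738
SELECT MAX(budget) FROM projects

Execution result:
183738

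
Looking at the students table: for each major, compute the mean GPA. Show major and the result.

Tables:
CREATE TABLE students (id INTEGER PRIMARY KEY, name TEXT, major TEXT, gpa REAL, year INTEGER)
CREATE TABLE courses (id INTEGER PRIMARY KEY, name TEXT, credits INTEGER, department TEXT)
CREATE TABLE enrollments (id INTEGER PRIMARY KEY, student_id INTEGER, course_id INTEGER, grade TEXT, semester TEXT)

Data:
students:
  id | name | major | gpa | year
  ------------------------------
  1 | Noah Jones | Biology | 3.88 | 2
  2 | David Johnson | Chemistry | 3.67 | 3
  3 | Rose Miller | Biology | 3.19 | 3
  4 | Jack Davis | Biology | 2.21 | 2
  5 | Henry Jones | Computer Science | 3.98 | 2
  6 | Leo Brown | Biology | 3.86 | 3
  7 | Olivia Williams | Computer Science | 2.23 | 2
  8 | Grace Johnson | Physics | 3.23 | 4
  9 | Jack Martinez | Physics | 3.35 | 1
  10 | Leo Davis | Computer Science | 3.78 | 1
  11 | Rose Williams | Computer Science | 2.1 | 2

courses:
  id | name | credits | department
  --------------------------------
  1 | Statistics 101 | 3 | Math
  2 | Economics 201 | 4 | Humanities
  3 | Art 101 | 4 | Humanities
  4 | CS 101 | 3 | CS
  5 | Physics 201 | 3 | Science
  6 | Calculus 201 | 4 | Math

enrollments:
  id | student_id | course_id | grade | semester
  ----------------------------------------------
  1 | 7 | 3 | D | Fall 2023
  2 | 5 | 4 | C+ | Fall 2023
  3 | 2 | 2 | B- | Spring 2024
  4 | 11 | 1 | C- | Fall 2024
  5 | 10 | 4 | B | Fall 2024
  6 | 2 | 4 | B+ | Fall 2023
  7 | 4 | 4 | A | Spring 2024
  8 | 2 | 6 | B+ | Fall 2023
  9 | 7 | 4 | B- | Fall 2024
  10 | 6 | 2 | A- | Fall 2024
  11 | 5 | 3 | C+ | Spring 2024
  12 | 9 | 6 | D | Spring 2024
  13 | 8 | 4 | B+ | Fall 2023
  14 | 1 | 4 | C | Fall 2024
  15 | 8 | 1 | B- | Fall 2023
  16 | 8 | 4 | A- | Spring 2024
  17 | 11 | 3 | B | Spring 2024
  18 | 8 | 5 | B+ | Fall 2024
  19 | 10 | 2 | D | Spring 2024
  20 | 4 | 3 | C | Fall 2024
SELECT major, AVG(gpa) AS avg_gpa FROM students GROUP BY major

Execution result:
major | avg_gpa
Biology | 3.29
Chemistry | 3.67
Computer Science | 3.02
Physics | 3.29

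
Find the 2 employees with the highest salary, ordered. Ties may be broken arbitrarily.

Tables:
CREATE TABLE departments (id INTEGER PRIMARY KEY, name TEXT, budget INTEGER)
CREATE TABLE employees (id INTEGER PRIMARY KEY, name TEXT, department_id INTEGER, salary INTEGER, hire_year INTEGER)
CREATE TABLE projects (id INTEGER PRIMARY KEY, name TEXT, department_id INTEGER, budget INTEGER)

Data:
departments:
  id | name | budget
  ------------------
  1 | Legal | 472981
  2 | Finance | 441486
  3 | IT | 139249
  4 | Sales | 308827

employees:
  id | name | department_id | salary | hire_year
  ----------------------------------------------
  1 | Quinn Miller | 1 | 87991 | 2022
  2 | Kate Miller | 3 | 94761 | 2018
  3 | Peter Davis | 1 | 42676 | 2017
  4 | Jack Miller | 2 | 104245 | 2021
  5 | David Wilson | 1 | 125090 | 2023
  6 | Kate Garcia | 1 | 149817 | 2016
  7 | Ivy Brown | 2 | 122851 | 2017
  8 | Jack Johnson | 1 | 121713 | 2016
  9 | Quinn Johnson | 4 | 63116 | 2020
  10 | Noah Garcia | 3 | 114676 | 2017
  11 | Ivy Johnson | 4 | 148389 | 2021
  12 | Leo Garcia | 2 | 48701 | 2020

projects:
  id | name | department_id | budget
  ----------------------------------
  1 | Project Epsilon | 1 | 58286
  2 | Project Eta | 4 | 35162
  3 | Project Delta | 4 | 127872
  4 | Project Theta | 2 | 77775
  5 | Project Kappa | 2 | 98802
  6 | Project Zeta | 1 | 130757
SELECT name, salary FROM employees ORDER BY salary DESC LIMIT 2

Execution result:
name | salary
Kate Garcia | 149817
Ivy Johnson | 148389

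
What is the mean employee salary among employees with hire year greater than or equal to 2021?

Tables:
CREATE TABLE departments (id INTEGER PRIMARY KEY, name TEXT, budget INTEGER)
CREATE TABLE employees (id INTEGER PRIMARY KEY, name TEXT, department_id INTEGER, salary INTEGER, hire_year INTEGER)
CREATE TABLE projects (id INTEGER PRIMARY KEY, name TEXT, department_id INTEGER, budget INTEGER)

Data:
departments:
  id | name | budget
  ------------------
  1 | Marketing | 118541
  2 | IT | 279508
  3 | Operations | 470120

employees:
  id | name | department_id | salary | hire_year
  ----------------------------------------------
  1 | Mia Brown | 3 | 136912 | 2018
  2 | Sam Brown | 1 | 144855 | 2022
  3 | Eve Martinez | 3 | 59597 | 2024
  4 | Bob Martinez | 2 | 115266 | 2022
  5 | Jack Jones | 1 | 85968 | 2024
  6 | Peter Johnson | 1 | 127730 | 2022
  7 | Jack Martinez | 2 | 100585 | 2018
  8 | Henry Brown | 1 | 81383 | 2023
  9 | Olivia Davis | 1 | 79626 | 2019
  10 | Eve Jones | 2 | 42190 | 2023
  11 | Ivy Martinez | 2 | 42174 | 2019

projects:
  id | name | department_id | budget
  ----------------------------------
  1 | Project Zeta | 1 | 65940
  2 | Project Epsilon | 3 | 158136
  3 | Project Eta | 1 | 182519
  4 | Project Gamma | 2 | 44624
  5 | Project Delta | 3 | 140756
SELECT AVG(salary) FROM employees WHERE hire_year >= 2021

Execution result:
93855.57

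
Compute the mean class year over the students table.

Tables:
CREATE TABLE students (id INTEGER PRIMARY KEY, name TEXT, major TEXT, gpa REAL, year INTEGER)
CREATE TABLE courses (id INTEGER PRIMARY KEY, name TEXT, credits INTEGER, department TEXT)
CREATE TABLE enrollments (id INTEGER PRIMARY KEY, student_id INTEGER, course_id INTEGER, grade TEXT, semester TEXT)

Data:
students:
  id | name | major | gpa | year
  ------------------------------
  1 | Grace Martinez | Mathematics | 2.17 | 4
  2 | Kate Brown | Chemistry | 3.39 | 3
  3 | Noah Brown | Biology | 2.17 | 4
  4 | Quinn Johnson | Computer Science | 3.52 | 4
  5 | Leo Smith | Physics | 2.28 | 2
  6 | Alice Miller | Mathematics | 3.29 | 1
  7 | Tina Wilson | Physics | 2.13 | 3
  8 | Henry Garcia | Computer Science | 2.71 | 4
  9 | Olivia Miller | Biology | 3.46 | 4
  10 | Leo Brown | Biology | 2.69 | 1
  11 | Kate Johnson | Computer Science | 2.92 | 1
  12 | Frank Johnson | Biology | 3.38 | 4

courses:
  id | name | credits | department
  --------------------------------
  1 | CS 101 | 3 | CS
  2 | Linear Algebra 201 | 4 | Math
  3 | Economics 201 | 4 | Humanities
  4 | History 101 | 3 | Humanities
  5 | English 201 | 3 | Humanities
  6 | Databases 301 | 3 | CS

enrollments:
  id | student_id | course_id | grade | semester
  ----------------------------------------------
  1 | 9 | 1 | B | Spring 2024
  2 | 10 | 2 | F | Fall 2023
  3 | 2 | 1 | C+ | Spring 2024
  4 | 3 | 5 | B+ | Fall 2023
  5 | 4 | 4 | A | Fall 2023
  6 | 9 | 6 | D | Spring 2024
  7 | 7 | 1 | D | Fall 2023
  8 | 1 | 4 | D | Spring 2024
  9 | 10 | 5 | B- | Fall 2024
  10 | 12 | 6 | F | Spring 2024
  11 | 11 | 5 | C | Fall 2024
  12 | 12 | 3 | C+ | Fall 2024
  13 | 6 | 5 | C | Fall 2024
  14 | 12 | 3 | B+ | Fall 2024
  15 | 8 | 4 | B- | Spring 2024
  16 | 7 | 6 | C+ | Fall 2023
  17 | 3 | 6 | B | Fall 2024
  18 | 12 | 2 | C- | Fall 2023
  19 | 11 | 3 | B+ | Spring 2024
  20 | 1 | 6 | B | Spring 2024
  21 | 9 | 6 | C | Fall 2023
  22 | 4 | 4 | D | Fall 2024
SELECT AVG(year) FROM students

Execution result:
2.92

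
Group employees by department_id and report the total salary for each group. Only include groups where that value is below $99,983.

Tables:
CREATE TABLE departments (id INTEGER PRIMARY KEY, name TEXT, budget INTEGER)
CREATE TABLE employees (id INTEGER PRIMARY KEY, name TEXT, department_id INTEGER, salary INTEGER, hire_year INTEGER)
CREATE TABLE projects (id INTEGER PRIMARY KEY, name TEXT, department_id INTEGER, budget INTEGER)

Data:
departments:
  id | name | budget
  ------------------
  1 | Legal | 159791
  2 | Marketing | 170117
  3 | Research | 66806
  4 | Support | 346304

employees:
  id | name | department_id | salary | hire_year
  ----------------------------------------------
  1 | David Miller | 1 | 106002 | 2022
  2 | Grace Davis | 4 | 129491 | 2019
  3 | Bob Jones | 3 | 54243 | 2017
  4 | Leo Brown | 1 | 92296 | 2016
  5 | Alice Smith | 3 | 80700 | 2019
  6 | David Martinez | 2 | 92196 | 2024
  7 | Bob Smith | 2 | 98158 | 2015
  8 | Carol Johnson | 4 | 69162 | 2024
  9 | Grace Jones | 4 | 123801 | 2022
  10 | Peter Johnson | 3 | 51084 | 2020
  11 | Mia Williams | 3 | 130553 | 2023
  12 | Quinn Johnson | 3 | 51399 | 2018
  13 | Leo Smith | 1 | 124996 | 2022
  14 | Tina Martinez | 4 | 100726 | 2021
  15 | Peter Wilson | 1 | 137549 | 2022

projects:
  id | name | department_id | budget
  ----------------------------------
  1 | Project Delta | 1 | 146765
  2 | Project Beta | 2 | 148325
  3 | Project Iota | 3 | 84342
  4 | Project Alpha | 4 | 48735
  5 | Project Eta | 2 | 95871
SELECT department_id, SUM(salary) AS sum_salary FROM employees GROUP BY department_id HAVING SUM(salary) < 99983

Execution result:
(no rows)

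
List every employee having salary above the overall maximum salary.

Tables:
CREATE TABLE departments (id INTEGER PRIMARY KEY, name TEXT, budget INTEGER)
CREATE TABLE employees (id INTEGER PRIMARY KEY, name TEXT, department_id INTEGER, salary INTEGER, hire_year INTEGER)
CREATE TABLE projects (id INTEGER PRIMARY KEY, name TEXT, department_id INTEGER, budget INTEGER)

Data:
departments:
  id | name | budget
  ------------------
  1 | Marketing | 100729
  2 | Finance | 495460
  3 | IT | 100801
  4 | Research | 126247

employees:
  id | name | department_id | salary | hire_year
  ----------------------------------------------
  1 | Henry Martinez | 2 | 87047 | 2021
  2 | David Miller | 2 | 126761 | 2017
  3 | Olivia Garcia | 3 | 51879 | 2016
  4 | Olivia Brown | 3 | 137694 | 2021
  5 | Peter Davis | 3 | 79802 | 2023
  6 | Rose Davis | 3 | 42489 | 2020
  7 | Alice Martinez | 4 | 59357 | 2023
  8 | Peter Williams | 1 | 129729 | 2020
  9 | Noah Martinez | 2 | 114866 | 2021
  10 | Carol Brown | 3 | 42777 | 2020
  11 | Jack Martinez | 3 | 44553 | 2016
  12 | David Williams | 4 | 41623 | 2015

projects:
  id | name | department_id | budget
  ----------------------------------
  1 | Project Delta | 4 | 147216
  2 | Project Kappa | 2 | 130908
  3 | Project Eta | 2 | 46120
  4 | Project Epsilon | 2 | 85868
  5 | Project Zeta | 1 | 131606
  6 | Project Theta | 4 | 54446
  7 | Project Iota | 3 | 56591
SELECT name, salary FROM employees WHERE salary > (SELECT MAX(salary) FROM employees)

Execution result:
(no rows)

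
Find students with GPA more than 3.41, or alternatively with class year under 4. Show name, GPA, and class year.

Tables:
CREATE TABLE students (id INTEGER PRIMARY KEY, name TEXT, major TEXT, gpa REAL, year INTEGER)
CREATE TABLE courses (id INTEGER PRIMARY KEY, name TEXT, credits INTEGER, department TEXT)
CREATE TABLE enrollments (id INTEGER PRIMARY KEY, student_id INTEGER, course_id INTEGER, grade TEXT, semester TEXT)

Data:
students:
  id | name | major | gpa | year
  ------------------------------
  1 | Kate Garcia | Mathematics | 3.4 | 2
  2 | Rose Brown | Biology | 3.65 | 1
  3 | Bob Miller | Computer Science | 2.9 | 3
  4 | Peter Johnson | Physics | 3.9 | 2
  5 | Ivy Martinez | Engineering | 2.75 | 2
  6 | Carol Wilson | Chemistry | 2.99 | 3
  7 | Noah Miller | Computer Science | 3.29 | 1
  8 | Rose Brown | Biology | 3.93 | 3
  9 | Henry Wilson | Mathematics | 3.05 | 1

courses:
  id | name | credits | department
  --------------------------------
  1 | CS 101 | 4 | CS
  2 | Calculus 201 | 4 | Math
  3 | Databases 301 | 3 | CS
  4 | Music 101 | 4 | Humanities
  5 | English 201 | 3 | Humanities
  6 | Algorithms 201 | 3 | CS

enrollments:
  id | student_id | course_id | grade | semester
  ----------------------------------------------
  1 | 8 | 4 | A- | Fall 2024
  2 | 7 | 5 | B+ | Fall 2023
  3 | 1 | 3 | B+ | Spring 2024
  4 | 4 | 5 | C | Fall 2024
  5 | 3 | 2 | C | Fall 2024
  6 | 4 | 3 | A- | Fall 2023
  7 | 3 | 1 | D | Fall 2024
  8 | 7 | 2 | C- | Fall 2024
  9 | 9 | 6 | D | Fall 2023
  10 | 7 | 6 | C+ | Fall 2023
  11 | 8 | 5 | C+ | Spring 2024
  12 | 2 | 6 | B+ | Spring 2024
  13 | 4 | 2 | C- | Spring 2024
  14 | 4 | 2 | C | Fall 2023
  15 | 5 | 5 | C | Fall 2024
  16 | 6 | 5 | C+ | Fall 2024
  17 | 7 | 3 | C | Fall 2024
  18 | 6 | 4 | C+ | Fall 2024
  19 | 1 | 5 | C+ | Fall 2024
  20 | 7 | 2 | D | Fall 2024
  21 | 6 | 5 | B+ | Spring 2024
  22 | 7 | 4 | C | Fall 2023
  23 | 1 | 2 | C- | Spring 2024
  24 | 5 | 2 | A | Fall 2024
SELECT name, gpa, year FROM students WHERE gpa > 3.41 OR year < 4

Execution result:
name | gpa | year
Kate Garcia | 3.40 | 2
Rose Brown | 3.65 | 1
Bob Miller | 2.90 | 3
Peter Johnson | 3.90 | 2
Ivy Martinez | 2.75 | 2
Carol Wilson | 2.99 | 3
Noah Miller | 3.29 | 1
Rose Brown | 3.93 | 3
Henry Wilson | 3.05 | 1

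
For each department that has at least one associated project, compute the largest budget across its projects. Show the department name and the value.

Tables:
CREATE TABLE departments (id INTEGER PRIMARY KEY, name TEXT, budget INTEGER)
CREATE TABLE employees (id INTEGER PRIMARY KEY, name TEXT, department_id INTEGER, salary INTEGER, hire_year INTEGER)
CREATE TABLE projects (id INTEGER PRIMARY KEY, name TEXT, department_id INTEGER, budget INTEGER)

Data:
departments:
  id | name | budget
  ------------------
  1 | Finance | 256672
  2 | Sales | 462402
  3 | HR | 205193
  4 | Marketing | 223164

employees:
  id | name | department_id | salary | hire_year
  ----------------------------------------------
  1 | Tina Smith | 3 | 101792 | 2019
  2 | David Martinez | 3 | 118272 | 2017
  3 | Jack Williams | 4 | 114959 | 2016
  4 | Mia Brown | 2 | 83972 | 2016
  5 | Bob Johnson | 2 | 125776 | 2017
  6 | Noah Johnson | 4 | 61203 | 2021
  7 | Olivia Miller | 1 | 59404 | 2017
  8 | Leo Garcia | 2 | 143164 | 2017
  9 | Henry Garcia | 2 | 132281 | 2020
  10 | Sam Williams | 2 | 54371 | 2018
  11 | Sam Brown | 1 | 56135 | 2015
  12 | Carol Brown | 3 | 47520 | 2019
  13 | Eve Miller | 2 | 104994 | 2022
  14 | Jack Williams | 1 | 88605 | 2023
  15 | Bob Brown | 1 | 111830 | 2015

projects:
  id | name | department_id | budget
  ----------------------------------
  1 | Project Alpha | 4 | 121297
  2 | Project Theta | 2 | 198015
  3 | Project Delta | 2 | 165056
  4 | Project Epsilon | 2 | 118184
SELECT p.name, MAX(c.budget) AS max_budget FROM projects c JOIN departments p ON c.department_id = p.id GROUP BY p.id, p.name

Execution result:
name | max_budget
Sales | 198015
Marketing | 121297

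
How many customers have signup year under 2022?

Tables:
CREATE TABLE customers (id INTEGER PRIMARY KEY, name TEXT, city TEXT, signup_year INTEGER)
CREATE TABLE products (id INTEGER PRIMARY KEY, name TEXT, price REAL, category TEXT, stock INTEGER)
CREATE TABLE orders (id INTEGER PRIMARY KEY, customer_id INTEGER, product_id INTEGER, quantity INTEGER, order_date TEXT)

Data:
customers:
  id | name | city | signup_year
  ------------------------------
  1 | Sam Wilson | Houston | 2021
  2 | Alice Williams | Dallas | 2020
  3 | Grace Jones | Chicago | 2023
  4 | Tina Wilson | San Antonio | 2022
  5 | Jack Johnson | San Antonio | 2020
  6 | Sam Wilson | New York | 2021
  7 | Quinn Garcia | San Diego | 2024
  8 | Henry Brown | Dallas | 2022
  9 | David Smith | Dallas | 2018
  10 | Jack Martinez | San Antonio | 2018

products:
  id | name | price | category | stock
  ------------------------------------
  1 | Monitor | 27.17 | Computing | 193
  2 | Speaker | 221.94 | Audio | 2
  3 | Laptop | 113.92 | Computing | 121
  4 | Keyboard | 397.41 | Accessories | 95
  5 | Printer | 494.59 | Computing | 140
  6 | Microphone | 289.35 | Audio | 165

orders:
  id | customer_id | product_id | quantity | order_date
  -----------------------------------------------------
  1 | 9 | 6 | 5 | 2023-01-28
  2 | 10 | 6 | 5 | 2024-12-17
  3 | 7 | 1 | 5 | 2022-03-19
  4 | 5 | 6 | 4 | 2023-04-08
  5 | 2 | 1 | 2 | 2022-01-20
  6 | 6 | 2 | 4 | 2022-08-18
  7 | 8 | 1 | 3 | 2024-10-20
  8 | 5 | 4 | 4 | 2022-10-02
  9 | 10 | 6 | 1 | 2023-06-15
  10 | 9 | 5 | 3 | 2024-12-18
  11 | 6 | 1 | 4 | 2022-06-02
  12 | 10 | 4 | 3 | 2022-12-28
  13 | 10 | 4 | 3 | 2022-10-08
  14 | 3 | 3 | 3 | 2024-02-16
SELECT COUNT(*) FROM customers WHERE signup_year < 2022

Execution result:
6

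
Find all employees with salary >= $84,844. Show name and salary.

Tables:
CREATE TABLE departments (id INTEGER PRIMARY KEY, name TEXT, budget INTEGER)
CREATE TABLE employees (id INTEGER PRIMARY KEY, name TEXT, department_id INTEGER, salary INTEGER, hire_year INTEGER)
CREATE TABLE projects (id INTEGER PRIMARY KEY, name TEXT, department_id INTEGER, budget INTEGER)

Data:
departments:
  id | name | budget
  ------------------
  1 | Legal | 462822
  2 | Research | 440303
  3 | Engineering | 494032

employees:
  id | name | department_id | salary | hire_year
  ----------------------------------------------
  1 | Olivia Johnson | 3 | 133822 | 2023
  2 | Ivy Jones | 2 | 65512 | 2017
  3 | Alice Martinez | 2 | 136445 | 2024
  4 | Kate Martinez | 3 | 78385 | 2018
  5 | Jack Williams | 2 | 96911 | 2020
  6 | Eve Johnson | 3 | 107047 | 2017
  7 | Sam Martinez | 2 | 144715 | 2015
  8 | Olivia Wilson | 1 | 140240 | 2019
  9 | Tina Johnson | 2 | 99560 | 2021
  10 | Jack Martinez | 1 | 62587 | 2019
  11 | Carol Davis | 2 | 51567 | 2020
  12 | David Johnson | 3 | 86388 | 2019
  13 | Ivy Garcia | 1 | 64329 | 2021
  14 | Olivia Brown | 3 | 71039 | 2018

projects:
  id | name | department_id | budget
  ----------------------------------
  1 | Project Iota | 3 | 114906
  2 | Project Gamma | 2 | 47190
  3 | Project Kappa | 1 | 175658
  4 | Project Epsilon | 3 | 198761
SELECT name, salary FROM employees WHERE salary >= 84844

Execution result:
name | salary
Olivia Johnson | 133822
Alice Martinez | 136445
Jack Williams | 96911
Eve Johnson | 107047
Sam Martinez | 144715
Olivia Wilson | 140240
Tina Johnson | 99560
David Johnson | 86388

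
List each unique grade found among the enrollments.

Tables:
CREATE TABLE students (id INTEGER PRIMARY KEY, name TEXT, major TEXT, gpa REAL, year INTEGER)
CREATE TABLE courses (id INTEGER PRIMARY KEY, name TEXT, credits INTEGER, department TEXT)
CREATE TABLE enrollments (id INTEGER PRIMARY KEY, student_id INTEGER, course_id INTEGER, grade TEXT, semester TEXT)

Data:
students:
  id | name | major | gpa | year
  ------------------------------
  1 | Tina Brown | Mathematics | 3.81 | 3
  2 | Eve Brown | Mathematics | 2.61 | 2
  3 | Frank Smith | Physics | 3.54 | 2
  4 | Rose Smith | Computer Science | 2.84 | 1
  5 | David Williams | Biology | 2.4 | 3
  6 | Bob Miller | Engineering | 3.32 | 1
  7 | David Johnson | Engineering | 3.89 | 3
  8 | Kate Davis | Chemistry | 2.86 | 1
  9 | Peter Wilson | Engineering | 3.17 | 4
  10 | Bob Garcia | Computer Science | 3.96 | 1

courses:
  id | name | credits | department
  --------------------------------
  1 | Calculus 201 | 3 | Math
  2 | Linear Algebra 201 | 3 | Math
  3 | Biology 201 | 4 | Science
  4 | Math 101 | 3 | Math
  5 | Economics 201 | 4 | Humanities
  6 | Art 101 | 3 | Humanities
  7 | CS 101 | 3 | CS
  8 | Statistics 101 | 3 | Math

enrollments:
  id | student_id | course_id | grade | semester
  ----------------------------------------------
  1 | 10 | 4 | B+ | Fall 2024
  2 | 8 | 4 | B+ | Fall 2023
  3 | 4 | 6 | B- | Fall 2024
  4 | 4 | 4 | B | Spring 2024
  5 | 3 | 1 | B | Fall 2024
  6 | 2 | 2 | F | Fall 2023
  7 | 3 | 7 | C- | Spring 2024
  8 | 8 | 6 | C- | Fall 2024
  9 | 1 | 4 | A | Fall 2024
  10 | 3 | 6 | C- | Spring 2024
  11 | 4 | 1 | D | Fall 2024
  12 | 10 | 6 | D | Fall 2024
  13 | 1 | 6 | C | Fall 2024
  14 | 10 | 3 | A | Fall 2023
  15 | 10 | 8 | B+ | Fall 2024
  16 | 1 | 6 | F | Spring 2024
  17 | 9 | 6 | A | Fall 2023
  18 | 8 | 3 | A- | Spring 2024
SELECT DISTINCT grade FROM enrollments

Execution result:
grade
B+
B-
B
F
C-
A
D
C
A-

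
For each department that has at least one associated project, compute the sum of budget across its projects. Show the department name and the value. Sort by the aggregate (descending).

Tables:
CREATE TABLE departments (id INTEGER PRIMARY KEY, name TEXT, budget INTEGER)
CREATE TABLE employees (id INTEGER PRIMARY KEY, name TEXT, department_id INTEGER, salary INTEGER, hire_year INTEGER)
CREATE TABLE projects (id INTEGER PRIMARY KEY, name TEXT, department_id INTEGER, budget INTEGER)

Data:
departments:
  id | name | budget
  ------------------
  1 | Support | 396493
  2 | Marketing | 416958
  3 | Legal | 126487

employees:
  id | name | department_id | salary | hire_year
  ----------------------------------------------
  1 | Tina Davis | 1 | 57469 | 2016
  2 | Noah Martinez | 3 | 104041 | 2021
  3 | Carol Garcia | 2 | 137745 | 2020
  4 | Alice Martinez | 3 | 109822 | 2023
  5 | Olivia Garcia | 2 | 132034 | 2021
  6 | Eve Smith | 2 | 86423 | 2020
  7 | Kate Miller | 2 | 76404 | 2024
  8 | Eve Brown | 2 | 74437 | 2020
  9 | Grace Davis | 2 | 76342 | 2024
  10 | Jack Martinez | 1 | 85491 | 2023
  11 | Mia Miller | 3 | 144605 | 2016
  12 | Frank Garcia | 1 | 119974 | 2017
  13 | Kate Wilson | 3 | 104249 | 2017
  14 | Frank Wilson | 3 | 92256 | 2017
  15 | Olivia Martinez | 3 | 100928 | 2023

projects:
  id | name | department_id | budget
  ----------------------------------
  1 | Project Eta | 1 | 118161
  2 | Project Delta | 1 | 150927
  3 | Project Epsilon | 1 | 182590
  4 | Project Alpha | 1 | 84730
SELECT p.name, SUM(c.budget) AS sum_budget FROM projects c JOIN departments p ON c.department_id = p.id GROUP BY p.id, p.name ORDER BY sum_budget DESC

Execution result:
name | sum_budget
Support | 536408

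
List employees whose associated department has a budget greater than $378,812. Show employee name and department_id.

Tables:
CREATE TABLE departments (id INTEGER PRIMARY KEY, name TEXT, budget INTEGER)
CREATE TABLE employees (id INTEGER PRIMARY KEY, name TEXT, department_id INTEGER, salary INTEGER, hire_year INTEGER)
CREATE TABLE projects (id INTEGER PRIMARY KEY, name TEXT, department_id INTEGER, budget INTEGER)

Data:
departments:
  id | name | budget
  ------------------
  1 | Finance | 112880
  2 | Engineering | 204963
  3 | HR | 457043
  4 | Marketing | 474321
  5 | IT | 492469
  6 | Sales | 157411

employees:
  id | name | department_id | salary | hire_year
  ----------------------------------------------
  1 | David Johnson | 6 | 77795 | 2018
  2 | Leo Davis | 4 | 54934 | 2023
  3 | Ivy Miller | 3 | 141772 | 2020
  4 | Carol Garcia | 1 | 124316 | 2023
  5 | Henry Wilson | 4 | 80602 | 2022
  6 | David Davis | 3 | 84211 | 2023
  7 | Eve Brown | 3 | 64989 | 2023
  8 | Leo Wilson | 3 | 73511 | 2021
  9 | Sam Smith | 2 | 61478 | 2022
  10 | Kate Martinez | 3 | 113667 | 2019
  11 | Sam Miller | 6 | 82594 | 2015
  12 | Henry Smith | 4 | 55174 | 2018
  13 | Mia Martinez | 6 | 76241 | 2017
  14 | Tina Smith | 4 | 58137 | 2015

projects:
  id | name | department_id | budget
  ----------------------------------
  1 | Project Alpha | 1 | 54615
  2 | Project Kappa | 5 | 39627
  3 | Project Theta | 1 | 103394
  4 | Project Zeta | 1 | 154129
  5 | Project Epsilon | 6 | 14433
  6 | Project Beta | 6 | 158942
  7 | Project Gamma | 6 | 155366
SELECT name, department_id FROM employees WHERE department_id IN (SELECT id FROM departments WHERE budget > 378812)

Execution result:
name | department_id
Leo Davis | 4
Ivy Miller | 3
Henry Wilson | 4
David Davis | 3
Eve Brown | 3
Leo Wilson | 3
Kate Martinez | 3
Henry Smith | 4
Tina Smith | 4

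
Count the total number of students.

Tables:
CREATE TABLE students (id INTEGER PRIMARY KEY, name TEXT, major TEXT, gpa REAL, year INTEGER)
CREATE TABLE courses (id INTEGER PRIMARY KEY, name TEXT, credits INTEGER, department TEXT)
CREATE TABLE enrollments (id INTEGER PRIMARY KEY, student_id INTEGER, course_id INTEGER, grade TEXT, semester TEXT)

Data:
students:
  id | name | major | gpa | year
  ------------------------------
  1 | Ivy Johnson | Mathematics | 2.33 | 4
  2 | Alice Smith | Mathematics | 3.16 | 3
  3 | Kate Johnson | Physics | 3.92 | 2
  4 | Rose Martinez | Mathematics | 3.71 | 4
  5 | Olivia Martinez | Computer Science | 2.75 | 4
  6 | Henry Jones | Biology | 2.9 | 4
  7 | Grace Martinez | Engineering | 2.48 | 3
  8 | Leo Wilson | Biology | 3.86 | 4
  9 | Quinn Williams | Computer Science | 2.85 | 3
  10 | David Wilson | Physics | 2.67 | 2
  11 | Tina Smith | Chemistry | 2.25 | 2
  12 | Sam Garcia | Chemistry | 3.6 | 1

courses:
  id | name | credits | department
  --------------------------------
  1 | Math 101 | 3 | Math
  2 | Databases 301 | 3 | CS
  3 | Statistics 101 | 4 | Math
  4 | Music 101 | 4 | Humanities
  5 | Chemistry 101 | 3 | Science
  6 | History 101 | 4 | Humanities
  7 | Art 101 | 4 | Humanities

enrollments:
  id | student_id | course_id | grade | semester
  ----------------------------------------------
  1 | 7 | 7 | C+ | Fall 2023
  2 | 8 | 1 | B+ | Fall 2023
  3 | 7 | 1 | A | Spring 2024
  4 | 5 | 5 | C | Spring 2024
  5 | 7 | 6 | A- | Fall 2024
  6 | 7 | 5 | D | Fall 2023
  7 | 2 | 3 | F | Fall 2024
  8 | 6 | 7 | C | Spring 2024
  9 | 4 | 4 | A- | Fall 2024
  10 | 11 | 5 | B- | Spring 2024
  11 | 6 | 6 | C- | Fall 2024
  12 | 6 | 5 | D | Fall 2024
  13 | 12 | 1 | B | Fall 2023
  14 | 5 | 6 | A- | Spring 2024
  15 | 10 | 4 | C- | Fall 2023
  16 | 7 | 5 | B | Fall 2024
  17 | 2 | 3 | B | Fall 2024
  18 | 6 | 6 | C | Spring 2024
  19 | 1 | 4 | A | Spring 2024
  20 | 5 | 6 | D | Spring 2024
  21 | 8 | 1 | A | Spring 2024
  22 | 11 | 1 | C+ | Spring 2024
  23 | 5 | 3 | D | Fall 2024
SELECT COUNT(*) FROM students

Execution result:
12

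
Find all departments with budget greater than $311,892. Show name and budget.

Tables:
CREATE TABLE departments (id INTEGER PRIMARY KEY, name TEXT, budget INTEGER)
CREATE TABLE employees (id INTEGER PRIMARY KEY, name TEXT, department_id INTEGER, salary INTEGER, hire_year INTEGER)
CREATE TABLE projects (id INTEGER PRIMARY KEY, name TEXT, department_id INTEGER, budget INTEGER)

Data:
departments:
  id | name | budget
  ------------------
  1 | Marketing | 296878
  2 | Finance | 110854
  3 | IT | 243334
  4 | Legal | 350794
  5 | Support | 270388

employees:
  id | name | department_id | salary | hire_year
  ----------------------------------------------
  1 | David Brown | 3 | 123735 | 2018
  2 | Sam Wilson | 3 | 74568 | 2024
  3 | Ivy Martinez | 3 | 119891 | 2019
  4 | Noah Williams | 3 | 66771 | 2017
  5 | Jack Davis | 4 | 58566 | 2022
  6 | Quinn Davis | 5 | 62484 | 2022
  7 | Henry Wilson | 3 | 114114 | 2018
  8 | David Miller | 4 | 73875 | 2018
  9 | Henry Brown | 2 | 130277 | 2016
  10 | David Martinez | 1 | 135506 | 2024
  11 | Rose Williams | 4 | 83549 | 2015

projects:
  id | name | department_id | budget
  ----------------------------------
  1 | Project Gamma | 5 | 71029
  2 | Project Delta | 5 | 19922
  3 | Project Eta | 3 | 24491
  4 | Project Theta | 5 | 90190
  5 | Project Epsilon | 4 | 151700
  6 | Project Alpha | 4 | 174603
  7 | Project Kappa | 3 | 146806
SELECT name, budget FROM departments WHERE budget > 311892

Execution result:
name | budget
Legal | 350794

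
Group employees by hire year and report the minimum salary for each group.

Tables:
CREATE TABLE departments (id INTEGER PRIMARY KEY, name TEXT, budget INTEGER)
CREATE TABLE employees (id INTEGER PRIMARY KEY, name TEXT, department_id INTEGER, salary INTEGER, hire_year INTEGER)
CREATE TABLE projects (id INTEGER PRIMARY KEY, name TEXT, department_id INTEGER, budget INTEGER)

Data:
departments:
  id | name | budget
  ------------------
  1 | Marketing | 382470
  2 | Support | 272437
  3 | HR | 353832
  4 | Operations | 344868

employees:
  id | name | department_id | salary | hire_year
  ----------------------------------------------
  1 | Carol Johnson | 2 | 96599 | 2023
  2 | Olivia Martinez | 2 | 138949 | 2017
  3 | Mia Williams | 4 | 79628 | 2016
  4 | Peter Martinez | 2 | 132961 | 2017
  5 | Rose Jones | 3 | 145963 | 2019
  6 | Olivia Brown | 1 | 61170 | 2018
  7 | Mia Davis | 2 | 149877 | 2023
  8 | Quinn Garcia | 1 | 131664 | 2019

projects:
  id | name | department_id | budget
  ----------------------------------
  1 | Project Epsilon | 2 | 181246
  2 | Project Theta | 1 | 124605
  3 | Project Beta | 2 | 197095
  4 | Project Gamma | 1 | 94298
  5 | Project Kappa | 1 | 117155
SELECT hire_year, MIN(salary) AS min_salary FROM employees GROUP BY hire_year

Execution result:
hire_year | min_salary
2016 | 79628
2017 | 132961
2018 | 61170
2019 | 131664
2023 | 96599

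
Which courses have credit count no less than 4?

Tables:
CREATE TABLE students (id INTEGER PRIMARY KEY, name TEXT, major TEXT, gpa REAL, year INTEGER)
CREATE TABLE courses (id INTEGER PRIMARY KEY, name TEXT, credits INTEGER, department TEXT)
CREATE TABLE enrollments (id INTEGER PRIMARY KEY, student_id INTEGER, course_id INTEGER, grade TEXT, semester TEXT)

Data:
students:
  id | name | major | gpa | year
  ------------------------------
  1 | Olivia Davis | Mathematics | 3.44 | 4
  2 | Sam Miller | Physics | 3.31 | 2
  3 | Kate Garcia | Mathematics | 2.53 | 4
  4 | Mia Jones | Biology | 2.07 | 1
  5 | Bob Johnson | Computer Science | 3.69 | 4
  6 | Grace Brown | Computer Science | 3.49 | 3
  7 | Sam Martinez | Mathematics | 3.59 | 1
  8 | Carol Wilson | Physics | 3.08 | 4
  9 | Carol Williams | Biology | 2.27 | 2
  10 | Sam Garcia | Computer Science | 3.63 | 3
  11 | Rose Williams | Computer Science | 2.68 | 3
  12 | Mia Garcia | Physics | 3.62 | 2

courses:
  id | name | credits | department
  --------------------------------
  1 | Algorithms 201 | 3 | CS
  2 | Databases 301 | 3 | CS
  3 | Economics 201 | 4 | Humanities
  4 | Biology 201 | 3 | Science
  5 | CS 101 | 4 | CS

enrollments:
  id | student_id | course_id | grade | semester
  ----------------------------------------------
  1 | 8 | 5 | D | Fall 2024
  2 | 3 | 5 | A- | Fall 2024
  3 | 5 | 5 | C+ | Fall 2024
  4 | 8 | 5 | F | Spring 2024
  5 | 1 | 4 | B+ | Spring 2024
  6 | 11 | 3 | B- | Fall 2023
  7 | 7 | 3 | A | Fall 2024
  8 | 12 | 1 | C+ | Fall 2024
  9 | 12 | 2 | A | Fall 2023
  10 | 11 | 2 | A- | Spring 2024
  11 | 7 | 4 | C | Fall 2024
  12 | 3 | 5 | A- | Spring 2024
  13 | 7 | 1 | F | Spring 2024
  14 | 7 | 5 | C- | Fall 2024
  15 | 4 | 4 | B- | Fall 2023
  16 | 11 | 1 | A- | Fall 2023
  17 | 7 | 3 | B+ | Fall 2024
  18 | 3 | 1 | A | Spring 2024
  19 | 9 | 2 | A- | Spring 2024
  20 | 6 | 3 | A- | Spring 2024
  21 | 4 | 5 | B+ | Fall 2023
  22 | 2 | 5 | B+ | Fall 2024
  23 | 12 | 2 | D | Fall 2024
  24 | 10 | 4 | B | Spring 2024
SELECT name, credits FROM courses WHERE credits >= 4

Execution result:
name | credits
Economics 201 | 4
CS 101 | 4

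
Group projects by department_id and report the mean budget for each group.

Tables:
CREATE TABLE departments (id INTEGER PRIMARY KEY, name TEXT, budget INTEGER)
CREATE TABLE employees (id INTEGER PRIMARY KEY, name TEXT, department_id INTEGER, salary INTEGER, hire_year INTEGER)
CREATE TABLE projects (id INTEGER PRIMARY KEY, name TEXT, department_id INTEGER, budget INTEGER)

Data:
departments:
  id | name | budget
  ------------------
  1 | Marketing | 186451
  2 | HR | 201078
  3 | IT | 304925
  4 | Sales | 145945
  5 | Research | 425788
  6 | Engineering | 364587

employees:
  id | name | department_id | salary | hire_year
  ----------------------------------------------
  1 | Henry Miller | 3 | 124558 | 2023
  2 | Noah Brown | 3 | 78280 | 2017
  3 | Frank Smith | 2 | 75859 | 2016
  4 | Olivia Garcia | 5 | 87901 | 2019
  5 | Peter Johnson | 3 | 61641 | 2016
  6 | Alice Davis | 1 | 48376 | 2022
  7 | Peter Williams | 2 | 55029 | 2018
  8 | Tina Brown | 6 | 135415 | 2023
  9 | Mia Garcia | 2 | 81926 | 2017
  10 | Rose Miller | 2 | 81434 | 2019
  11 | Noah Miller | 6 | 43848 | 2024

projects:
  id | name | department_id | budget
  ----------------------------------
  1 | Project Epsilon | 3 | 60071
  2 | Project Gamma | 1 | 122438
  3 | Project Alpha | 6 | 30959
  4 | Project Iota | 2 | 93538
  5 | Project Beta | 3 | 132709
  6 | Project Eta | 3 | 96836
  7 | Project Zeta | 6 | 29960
SELECT department_id, AVG(budget) AS avg_budget FROM projects GROUP BY department_id

Execution result:
department_id | avg_budget
1 | 122438.00
2 | 93538.00
3 | 96538.67
6 | 30459.50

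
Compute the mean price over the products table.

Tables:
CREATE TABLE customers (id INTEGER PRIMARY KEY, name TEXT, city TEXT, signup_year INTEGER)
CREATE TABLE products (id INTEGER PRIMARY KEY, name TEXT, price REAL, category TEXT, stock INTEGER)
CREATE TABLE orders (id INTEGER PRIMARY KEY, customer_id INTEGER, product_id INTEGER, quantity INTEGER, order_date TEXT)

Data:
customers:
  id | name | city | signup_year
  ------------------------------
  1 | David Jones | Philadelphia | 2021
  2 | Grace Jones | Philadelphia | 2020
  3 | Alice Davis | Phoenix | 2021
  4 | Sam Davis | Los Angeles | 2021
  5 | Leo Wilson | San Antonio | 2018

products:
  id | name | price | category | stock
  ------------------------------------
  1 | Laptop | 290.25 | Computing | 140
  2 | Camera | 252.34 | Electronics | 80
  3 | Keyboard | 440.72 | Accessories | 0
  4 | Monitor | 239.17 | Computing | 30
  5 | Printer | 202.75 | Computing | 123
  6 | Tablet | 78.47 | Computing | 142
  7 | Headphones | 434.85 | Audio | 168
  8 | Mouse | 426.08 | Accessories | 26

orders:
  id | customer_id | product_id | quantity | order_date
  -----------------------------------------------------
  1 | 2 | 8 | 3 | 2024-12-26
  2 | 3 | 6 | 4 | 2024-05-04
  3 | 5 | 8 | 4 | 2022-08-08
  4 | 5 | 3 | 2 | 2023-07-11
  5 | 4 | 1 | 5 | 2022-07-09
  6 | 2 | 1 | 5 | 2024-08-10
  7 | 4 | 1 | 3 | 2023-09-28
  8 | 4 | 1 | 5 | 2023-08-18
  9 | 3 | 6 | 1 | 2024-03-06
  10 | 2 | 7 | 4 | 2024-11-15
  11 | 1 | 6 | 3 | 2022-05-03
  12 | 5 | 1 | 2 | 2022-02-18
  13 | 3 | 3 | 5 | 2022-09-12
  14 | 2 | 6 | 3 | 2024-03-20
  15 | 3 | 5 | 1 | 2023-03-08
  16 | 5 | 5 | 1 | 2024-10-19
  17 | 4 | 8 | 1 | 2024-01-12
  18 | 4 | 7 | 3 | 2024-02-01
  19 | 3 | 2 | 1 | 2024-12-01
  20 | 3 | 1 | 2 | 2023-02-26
SELECT AVG(price) FROM products

Execution result:
295.58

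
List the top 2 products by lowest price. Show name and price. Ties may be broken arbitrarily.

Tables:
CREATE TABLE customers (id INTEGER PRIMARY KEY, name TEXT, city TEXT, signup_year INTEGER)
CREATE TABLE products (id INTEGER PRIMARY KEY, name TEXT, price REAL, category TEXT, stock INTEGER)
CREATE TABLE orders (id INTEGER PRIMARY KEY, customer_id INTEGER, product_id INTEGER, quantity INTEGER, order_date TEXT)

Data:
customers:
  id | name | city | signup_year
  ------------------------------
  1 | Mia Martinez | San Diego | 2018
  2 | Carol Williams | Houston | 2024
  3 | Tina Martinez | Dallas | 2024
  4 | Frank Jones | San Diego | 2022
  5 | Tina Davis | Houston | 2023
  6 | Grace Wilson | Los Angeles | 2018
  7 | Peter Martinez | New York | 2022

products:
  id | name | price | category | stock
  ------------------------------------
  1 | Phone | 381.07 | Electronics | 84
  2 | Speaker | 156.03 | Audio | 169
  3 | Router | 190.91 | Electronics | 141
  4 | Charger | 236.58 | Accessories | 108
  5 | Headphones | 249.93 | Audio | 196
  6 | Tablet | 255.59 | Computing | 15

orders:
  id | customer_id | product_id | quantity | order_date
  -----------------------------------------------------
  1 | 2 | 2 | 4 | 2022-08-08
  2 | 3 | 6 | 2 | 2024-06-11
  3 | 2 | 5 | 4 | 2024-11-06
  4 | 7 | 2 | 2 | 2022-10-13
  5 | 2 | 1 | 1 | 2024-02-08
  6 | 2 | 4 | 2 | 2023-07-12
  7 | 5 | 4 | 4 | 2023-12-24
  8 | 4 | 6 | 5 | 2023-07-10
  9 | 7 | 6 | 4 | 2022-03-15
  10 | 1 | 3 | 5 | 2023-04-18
SELECT name, price FROM products ORDER BY price ASC LIMIT 2

Execution result:
name | price
Speaker | 156.03
Router | 190.91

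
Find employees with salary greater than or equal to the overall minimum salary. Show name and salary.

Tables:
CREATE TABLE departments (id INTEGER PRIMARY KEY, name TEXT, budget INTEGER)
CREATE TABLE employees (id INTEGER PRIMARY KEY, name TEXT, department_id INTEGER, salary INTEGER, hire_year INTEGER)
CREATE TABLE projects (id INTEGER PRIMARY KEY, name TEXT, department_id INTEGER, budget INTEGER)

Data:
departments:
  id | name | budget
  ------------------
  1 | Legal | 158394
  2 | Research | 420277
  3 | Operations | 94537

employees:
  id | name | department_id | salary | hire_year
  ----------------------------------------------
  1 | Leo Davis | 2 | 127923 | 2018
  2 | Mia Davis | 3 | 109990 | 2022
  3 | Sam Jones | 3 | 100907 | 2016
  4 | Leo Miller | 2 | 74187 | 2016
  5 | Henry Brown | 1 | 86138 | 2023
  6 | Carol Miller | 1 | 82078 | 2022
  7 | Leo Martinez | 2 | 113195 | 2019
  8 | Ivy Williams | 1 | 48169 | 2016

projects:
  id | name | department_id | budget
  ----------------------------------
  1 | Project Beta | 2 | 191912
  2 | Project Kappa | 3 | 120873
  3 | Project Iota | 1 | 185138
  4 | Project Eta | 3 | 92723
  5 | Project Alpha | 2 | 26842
SELECT name, salary FROM employees WHERE salary >= (SELECT MIN(salary) FROM employees)

Execution result:
name | salary
Leo Davis | 127923
Mia Davis | 109990
Sam Jones | 100907
Leo Miller | 74187
Henry Brown | 86138
Carol Miller | 82078
Leo Martinez | 113195
Ivy Williams | 48169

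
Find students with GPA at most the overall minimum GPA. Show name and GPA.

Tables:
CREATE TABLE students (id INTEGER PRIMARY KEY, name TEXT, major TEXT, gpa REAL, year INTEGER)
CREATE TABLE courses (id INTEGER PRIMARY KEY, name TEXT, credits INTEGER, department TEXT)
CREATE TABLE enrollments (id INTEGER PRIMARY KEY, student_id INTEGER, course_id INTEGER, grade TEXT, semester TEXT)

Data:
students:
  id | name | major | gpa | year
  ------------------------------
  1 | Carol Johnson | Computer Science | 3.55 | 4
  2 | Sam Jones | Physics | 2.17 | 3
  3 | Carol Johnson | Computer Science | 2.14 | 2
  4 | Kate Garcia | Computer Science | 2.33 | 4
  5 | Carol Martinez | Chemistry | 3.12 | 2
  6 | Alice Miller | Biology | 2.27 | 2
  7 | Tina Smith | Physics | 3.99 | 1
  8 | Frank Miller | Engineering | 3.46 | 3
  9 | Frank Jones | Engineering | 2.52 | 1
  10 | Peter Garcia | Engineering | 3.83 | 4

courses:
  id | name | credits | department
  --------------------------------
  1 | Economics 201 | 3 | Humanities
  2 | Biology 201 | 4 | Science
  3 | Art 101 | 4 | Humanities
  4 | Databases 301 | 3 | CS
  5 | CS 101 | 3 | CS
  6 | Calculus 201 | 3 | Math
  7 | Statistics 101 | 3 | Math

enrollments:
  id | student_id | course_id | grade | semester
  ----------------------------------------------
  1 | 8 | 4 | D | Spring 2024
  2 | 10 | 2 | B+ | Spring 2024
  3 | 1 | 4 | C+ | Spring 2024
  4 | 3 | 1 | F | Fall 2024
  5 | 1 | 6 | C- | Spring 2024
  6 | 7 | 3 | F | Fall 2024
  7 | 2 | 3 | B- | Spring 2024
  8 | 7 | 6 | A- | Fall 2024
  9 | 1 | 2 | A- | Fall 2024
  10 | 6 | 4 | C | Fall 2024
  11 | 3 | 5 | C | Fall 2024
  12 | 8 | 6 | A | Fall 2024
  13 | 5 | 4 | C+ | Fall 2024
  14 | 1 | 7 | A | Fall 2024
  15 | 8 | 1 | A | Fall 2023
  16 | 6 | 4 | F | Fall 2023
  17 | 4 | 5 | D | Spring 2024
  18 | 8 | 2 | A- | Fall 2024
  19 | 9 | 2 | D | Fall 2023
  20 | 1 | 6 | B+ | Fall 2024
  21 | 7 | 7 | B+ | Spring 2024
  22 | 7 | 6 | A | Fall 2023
SELECT name, gpa FROM students WHERE gpa <= (SELECT MIN(gpa) FROM students)

Execution result:
name | gpa
Carol Johnson | 2.14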